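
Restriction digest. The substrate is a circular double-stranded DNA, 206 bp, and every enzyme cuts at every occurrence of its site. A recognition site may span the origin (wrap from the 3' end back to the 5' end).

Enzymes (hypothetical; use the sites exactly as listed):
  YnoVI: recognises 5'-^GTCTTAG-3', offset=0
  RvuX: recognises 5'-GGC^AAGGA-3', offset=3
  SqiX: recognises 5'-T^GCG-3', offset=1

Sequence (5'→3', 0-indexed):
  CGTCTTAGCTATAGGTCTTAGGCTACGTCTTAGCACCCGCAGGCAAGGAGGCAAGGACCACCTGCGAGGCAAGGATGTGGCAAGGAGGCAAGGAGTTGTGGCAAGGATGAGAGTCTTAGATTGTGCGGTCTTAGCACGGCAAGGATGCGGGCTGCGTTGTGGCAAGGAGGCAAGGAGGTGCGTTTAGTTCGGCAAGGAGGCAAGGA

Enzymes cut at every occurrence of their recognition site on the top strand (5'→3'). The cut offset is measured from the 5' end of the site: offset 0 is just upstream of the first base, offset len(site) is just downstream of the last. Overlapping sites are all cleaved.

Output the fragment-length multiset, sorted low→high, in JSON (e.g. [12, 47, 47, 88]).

[3,6,6,7,7,8,8,8,8,8,10,10,11,11,12,12,13,13,13,14,18]

Scan for sites:
  YnoVI (GTCTTAG, off=0): starts [1, 14, 26, 112, 127] → cuts [1, 14, 26, 112, 127]
  RvuX (GGCAAGGA, off=3): starts [41, 49, 67, 78, 86, 99, 137, 160, 168, 190, 198] → cuts [44, 52, 70, 81, 89, 102, 140, 163, 171, 193, 201]
  SqiX (TGCG, off=1): starts [62, 123, 145, 152, 178] → cuts [63, 124, 146, 153, 179]

Pooled cuts: [1, 14, 26, 44, 52, 63, 70, 81, 89, 102, 112, 124, 127, 140, 146, 153, 163, 171, 179, 193, 201]

Fragments:
  1→14: 13 bp
  14→26: 12 bp
  26→44: 18 bp
  44→52: 8 bp
  52→63: 11 bp
  63→70: 7 bp
  70→81: 11 bp
  81→89: 8 bp
  89→102: 13 bp
  102→112: 10 bp
  112→124: 12 bp
  124→127: 3 bp
  127→140: 13 bp
  140→146: 6 bp
  146→153: 7 bp
  153→163: 10 bp
  163→171: 8 bp
  171→179: 8 bp
  179→193: 14 bp
  193→201: 8 bp
  201→1 (wrap): 206-201+1 = 6 bp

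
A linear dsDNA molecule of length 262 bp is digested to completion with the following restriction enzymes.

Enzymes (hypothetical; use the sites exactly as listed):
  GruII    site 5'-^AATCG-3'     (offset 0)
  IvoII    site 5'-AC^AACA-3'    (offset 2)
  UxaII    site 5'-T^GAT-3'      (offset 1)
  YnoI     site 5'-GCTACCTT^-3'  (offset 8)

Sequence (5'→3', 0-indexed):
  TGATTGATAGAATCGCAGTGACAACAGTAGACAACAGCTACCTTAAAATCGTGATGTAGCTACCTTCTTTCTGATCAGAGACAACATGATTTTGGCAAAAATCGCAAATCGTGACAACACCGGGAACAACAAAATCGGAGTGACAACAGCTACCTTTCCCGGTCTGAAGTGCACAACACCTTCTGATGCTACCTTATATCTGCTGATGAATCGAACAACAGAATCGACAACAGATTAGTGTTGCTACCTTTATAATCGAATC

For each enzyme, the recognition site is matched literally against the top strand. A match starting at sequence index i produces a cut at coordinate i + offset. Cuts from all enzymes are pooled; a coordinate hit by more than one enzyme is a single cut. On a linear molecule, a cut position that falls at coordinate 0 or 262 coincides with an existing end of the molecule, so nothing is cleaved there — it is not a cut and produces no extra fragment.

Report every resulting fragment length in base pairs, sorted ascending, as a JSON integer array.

Scan for sites:
  GruII (AATCG, off=0): starts [10, 46, 99, 106, 132, 208, 221, 253] → cuts [10, 46, 99, 106, 132, 208, 221, 253]
  IvoII (ACAACA, off=2): starts [20, 30, 80, 113, 125, 142, 172, 214, 226] → cuts [22, 32, 82, 115, 127, 144, 174, 216, 228]
  UxaII (TGAT, off=1): starts [0, 4, 51, 71, 86, 183, 203] → cuts [1, 5, 52, 72, 87, 184, 204]
  YnoI (GCTACCTT, off=8): starts [36, 58, 148, 187, 242] → cuts [44, 66, 156, 195, 250]

Pooled cuts: [1, 5, 10, 22, 32, 44, 46, 52, 66, 72, 82, 87, 99, 106, 115, 127, 132, 144, 156, 174, 184, 195, 204, 208, 216, 221, 228, 250, 253]

Fragment lengths:
  [0,1): 1 bp
  [1,5): 4 bp
  [5,10): 5 bp
  [10,22): 12 bp
  [22,32): 10 bp
  [32,44): 12 bp
  [44,46): 2 bp
  [46,52): 6 bp
  [52,66): 14 bp
  [66,72): 6 bp
  [72,82): 10 bp
  [82,87): 5 bp
  [87,99): 12 bp
  [99,106): 7 bp
  [106,115): 9 bp
  [115,127): 12 bp
  [127,132): 5 bp
  [132,144): 12 bp
  [144,156): 12 bp
  [156,174): 18 bp
  [174,184): 10 bp
  [184,195): 11 bp
  [195,204): 9 bp
  [204,208): 4 bp
  [208,216): 8 bp
  [216,221): 5 bp
  [221,228): 7 bp
  [228,250): 22 bp
  [250,253): 3 bp
  [253,262): 9 bp

[1,2,3,4,4,5,5,5,5,6,6,7,7,8,9,9,9,10,10,10,11,12,12,12,12,12,12,14,18,22]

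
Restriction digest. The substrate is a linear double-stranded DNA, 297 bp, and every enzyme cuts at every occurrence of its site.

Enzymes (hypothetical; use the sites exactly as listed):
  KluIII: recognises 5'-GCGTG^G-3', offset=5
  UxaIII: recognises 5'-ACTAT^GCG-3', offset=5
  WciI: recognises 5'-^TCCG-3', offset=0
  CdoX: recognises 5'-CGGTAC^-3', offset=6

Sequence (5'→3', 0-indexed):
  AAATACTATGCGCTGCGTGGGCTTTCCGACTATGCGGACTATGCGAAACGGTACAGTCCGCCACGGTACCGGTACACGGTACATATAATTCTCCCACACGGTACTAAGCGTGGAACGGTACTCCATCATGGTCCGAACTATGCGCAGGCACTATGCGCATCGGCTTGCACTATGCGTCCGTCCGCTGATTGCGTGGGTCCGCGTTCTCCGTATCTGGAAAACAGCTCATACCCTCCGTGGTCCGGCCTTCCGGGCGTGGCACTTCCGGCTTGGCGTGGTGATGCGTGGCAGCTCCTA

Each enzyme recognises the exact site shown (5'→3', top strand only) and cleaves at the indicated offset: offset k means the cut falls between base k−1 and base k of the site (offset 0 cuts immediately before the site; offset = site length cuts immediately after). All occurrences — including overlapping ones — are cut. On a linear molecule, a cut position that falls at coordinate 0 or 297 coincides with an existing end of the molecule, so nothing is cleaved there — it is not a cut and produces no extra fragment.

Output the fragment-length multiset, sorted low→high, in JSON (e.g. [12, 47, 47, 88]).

[2,2,3,4,5,5,6,7,7,8,8,9,9,9,9,9,10,10,10,10,10,10,12,13,13,14,15,19,22,27]

Site scan:
  KluIII (GCGTGG, off=5): starts [14, 107, 190, 253, 272, 282] → cuts [19, 112, 195, 258, 277, 287]
  UxaIII (ACTATGCG, off=5): starts [4, 28, 37, 136, 149, 168] → cuts [9, 33, 42, 141, 154, 173]
  WciI (TCCG, off=0): starts [24, 56, 131, 176, 180, 197, 206, 233, 240, 248, 263] → cuts [24, 56, 131, 176, 180, 197, 206, 233, 240, 248, 263]
  CdoX (CGGTAC, off=6): starts [48, 63, 69, 76, 98, 115] → cuts [54, 69, 75, 82, 104, 121]

All cut coordinates (distinct, sorted): [9, 19, 24, 33, 42, 54, 56, 69, 75, 82, 104, 112, 121, 131, 141, 154, 173, 176, 180, 195, 197, 206, 233, 240, 248, 258, 263, 277, 287]

Fragments:
  [0,9): 9 bp
  [9,19): 10 bp
  [19,24): 5 bp
  [24,33): 9 bp
  [33,42): 9 bp
  [42,54): 12 bp
  [54,56): 2 bp
  [56,69): 13 bp
  [69,75): 6 bp
  [75,82): 7 bp
  [82,104): 22 bp
  [104,112): 8 bp
  [112,121): 9 bp
  [121,131): 10 bp
  [131,141): 10 bp
  [141,154): 13 bp
  [154,173): 19 bp
  [173,176): 3 bp
  [176,180): 4 bp
  [180,195): 15 bp
  [195,197): 2 bp
  [197,206): 9 bp
  [206,233): 27 bp
  [233,240): 7 bp
  [240,248): 8 bp
  [248,258): 10 bp
  [258,263): 5 bp
  [263,277): 14 bp
  [277,287): 10 bp
  [287,297): 10 bp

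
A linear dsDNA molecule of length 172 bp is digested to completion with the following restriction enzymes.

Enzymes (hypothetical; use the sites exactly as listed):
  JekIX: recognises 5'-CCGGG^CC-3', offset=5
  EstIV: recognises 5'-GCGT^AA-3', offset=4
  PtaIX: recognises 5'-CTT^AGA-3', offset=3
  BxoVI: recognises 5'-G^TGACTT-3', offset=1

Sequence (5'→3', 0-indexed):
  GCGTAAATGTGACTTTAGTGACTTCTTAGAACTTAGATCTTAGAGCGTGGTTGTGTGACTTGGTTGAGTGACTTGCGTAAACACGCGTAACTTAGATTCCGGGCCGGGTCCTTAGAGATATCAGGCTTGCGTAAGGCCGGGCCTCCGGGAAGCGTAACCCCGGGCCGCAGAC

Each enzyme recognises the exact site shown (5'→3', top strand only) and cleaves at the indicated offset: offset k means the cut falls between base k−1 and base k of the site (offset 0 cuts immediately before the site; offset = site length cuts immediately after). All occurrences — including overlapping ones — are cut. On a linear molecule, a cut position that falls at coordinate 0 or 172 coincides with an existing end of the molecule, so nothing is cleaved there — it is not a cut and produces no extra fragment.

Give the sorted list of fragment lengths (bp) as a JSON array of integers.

[4,5,5,7,7,8,9,9,9,9,10,10,10,10,13,14,14,19]

Site scan:
  JekIX CCGGGCC/5: at [98, 136, 159] ⇒ [103, 141, 164]
  EstIV GCGTAA/4: at [0, 74, 84, 128, 151] ⇒ [4, 78, 88, 132, 155]
  PtaIX CTTAGA/3: at [24, 31, 38, 90, 110] ⇒ [27, 34, 41, 93, 113]
  BxoVI GTGACTT/1: at [8, 17, 54, 67] ⇒ [9, 18, 55, 68]

All cut coordinates (distinct, sorted): [4, 9, 18, 27, 34, 41, 55, 68, 78, 88, 93, 103, 113, 132, 141, 155, 164]

Fragment lengths:
  [0,4): 4 bp
  [4,9): 5 bp
  [9,18): 9 bp
  [18,27): 9 bp
  [27,34): 7 bp
  [34,41): 7 bp
  [41,55): 14 bp
  [55,68): 13 bp
  [68,78): 10 bp
  [78,88): 10 bp
  [88,93): 5 bp
  [93,103): 10 bp
  [103,113): 10 bp
  [113,132): 19 bp
  [132,141): 9 bp
  [141,155): 14 bp
  [155,164): 9 bp
  [164,172): 8 bp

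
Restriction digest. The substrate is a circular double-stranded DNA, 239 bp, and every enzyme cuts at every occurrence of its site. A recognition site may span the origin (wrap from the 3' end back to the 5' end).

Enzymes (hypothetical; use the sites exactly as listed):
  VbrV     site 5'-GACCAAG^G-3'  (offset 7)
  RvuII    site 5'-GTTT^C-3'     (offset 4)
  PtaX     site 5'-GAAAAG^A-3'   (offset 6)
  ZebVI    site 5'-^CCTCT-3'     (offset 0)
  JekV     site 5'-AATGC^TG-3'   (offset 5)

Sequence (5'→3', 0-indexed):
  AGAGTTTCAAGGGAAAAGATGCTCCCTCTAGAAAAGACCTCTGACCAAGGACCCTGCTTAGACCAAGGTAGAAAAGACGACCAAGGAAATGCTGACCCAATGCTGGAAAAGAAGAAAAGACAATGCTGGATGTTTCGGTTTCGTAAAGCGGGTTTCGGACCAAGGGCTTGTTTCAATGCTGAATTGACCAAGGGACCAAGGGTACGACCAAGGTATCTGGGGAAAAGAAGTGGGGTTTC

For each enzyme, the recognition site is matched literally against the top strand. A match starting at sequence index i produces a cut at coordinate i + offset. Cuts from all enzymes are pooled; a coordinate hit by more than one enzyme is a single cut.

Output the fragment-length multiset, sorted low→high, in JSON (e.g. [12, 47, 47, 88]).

Site scan:
  VbrV GACCAAGG/7: at [42, 60, 78, 157, 185, 193, 205] ⇒ [49, 67, 85, 164, 192, 200, 212]
  RvuII GTTTC/4: at [3, 131, 137, 151, 169, 234] ⇒ [7, 135, 141, 155, 173, 238]
  PtaX GAAAAGA/6: at [12, 30, 70, 105, 113, 221] ⇒ [18, 36, 76, 111, 119, 227]
  ZebVI CCTCT/0: at [24, 37] ⇒ [24, 37]
  JekV AATGCTG/5: at [87, 98, 121, 174] ⇒ [92, 103, 126, 179]

Pooled cuts: [7, 18, 24, 36, 37, 49, 67, 76, 85, 92, 103, 111, 119, 126, 135, 141, 155, 164, 173, 179, 192, 200, 212, 227, 238]

Fragment lengths:
  7→18: 11 bp
  18→24: 6 bp
  24→36: 12 bp
  36→37: 1 bp
  37→49: 12 bp
  49→67: 18 bp
  67→76: 9 bp
  76→85: 9 bp
  85→92: 7 bp
  92→103: 11 bp
  103→111: 8 bp
  111→119: 8 bp
  119→126: 7 bp
  126→135: 9 bp
  135→141: 6 bp
  141→155: 14 bp
  155→164: 9 bp
  164→173: 9 bp
  173→179: 6 bp
  179→192: 13 bp
  192→200: 8 bp
  200→212: 12 bp
  212→227: 15 bp
  227→238: 11 bp
  238→7 (wrap): 239-238+7 = 8 bp

[1,6,6,6,7,7,8,8,8,8,9,9,9,9,9,11,11,11,12,12,12,13,14,15,18]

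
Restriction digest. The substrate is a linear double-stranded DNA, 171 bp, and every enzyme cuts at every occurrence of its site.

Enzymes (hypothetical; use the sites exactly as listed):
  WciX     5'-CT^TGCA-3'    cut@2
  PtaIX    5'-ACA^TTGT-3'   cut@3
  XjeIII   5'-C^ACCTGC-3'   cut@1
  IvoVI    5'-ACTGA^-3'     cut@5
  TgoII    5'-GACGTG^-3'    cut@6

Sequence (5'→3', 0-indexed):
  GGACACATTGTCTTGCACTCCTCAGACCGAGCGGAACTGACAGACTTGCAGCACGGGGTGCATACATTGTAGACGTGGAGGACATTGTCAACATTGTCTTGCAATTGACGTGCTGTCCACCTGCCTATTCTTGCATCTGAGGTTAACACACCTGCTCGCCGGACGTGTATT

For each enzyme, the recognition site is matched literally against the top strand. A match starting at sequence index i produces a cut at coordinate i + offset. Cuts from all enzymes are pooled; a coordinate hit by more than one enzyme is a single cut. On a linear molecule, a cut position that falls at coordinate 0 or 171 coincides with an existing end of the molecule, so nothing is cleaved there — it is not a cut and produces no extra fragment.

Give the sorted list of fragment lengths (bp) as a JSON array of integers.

Site scan:
  WciX CTTGCA/2: at [11, 44, 97, 129] ⇒ [13, 46, 99, 131]
  PtaIX ACATTGT/3: at [4, 63, 81, 90] ⇒ [7, 66, 84, 93]
  XjeIII CACCTGC/1: at [117, 148] ⇒ [118, 149]
  IvoVI ACTGA/5: at [35] ⇒ [40]
  TgoII GACGTG/6: at [71, 106, 161] ⇒ [77, 112, 167]

All cut coordinates (distinct, sorted): [7, 13, 40, 46, 66, 77, 84, 93, 99, 112, 118, 131, 149, 167]

Fragments:
  [0,7): 7 bp
  [7,13): 6 bp
  [13,40): 27 bp
  [40,46): 6 bp
  [46,66): 20 bp
  [66,77): 11 bp
  [77,84): 7 bp
  [84,93): 9 bp
  [93,99): 6 bp
  [99,112): 13 bp
  [112,118): 6 bp
  [118,131): 13 bp
  [131,149): 18 bp
  [149,167): 18 bp
  [167,171): 4 bp

[4,6,6,6,6,7,7,9,11,13,13,18,18,20,27]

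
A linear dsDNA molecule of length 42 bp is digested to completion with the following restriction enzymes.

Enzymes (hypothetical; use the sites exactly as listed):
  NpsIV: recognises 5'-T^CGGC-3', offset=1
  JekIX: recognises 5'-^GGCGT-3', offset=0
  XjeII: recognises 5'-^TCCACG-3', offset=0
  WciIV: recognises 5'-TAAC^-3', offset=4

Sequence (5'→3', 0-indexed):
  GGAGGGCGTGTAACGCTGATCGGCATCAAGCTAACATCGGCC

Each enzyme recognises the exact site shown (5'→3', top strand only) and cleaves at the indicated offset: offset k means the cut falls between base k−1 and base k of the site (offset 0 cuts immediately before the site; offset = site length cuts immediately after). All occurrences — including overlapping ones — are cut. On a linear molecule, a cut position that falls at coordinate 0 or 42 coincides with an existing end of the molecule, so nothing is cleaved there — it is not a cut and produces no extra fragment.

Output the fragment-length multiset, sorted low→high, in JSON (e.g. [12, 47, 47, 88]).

Per-enzyme occurrences:
  NpsIV (TCGGC, off=1): starts [19, 36] → cuts [20, 37]
  JekIX (GGCGT, off=0): starts [4] → cuts [4]
  XjeII (TCCACG, off=0): no sites
  WciIV (TAAC, off=4): starts [10, 31] → cuts [14, 35]

Pooled cuts: [4, 14, 20, 35, 37]

Fragments:
  [0,4): 4 bp
  [4,14): 10 bp
  [14,20): 6 bp
  [20,35): 15 bp
  [35,37): 2 bp
  [37,42): 5 bp

[2,4,5,6,10,15]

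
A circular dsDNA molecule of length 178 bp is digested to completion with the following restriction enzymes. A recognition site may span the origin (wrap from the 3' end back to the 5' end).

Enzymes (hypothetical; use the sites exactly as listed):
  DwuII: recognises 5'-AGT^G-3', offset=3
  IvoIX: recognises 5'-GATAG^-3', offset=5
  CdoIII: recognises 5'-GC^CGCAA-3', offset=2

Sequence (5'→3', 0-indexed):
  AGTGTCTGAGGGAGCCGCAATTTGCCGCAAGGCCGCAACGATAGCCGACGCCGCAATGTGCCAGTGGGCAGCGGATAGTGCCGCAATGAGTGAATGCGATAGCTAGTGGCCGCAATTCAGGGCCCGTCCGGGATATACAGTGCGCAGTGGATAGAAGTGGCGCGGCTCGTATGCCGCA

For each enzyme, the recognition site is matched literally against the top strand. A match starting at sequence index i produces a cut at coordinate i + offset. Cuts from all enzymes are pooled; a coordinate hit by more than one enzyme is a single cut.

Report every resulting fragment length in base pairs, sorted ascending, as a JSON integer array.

Site scan:
  DwuII AGTG/3: at [0, 62, 76, 88, 104, 138, 145, 155] ⇒ [3, 65, 79, 91, 107, 141, 148, 158]
  IvoIX GATAG/5: at [39, 73, 97, 149] ⇒ [44, 78, 102, 154]
  CdoIII GCCGCAA/2: at [13, 23, 31, 49, 79, 108, 172] ⇒ [15, 25, 33, 51, 81, 110, 174]

Pooled cuts: [3, 15, 25, 33, 44, 51, 65, 78, 79, 81, 91, 102, 107, 110, 141, 148, 154, 158, 174]

Fragment lengths:
  3→15: 12 bp
  15→25: 10 bp
  25→33: 8 bp
  33→44: 11 bp
  44→51: 7 bp
  51→65: 14 bp
  65→78: 13 bp
  78→79: 1 bp
  79→81: 2 bp
  81→91: 10 bp
  91→102: 11 bp
  102→107: 5 bp
  107→110: 3 bp
  110→141: 31 bp
  141→148: 7 bp
  148→154: 6 bp
  154→158: 4 bp
  158→174: 16 bp
  174→3 (wrap): 178-174+3 = 7 bp

[1,2,3,4,5,6,7,7,7,8,10,10,11,11,12,13,14,16,31]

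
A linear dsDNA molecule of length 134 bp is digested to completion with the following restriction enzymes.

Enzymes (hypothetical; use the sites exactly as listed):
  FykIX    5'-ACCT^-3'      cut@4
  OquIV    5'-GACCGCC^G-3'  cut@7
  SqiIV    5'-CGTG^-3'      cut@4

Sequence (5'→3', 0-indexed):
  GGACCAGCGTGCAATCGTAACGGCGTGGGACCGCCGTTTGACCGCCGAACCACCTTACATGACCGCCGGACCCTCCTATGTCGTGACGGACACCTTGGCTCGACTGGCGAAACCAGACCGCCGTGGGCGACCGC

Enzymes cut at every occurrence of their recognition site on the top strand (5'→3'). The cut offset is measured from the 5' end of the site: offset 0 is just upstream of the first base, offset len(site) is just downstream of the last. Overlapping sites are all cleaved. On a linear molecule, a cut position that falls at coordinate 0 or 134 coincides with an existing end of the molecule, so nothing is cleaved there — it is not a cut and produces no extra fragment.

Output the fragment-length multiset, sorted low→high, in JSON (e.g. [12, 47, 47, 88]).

[3,8,9,9,10,11,11,12,16,18,27]

Per-enzyme occurrences:
  FykIX (ACCT, off=4): starts [51, 91] → cuts [55, 95]
  OquIV (GACCGCCG, off=7): starts [28, 39, 60, 115] → cuts [35, 46, 67, 122]
  SqiIV (CGTG, off=4): starts [7, 23, 81, 121] → cuts [11, 27, 85, 125]

All cut coordinates (distinct, sorted): [11, 27, 35, 46, 55, 67, 85, 95, 122, 125]

Fragment lengths:
  [0,11): 11 bp
  [11,27): 16 bp
  [27,35): 8 bp
  [35,46): 11 bp
  [46,55): 9 bp
  [55,67): 12 bp
  [67,85): 18 bp
  [85,95): 10 bp
  [95,122): 27 bp
  [122,125): 3 bp
  [125,134): 9 bp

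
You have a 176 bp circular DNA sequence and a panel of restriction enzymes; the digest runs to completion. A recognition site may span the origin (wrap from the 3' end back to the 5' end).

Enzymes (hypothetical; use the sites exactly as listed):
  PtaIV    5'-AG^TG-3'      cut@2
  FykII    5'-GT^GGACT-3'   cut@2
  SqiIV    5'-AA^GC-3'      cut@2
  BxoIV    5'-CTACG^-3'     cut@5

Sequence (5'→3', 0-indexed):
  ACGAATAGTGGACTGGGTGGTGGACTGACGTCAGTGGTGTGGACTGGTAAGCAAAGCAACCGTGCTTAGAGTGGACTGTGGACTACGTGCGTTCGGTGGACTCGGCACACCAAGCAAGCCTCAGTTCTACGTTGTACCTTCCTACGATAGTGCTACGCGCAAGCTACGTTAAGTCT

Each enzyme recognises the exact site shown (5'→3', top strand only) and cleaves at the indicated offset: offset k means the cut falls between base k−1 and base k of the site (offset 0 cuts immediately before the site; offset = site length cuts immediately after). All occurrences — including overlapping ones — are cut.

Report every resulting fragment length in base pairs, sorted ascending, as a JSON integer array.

[1,1,4,4,5,5,5,6,6,7,7,8,10,10,11,12,13,14,15,16,16]

Scan for sites:
  PtaIV AGTG/2: at [6, 32, 69, 148] ⇒ [8, 34, 71, 150]
  FykII GTGGACT/2: at [7, 19, 38, 70, 77, 95] ⇒ [9, 21, 40, 72, 79, 97]
  SqiIV AAGC/2: at [48, 53, 111, 115, 160] ⇒ [50, 55, 113, 117, 162]
  BxoIV CTACG/5: at [82, 126, 141, 152, 163, 174] ⇒ [3, 87, 131, 146, 157, 168]

Pooled cuts: [3, 8, 9, 21, 34, 40, 50, 55, 71, 72, 79, 87, 97, 113, 117, 131, 146, 150, 157, 162, 168]

Fragment lengths:
  3→8: 5 bp
  8→9: 1 bp
  9→21: 12 bp
  21→34: 13 bp
  34→40: 6 bp
  40→50: 10 bp
  50→55: 5 bp
  55→71: 16 bp
  71→72: 1 bp
  72→79: 7 bp
  79→87: 8 bp
  87→97: 10 bp
  97→113: 16 bp
  113→117: 4 bp
  117→131: 14 bp
  131→146: 15 bp
  146→150: 4 bp
  150→157: 7 bp
  157→162: 5 bp
  162→168: 6 bp
  168→3 (wrap): 176-168+3 = 11 bp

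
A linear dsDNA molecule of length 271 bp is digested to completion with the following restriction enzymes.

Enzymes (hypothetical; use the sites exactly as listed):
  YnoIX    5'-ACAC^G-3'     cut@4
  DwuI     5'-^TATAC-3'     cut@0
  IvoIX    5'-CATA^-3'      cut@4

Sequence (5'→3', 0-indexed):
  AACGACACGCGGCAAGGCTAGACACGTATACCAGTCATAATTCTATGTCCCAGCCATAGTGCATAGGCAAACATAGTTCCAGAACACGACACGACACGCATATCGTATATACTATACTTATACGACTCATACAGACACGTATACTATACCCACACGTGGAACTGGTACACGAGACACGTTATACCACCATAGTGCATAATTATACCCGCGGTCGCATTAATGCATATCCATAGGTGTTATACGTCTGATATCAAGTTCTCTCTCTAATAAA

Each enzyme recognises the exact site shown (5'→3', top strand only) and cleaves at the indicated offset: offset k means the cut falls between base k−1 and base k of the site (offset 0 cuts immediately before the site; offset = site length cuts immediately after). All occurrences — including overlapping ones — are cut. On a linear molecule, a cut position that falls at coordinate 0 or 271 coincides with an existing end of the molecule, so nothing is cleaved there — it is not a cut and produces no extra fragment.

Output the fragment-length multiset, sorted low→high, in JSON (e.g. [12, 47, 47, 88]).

Site scan:
  YnoIX ACACG/4: at [4, 21, 83, 88, 93, 134, 151, 166, 173] ⇒ [8, 25, 87, 92, 97, 138, 155, 170, 177]
  DwuI TATAC/0: at [26, 107, 112, 118, 139, 144, 179, 200, 237] ⇒ [26, 107, 112, 118, 139, 144, 179, 200, 237]
  IvoIX CATA/4: at [35, 54, 61, 71, 98, 127, 187, 194, 222, 228] ⇒ [39, 58, 65, 75, 102, 131, 191, 198, 226, 232]

All cut coordinates (distinct, sorted): [8, 25, 26, 39, 58, 65, 75, 87, 92, 97, 102, 107, 112, 118, 131, 138, 139, 144, 155, 170, 177, 179, 191, 198, 200, 226, 232, 237]

Fragments:
  [0,8): 8 bp
  [8,25): 17 bp
  [25,26): 1 bp
  [26,39): 13 bp
  [39,58): 19 bp
  [58,65): 7 bp
  [65,75): 10 bp
  [75,87): 12 bp
  [87,92): 5 bp
  [92,97): 5 bp
  [97,102): 5 bp
  [102,107): 5 bp
  [107,112): 5 bp
  [112,118): 6 bp
  [118,131): 13 bp
  [131,138): 7 bp
  [138,139): 1 bp
  [139,144): 5 bp
  [144,155): 11 bp
  [155,170): 15 bp
  [170,177): 7 bp
  [177,179): 2 bp
  [179,191): 12 bp
  [191,198): 7 bp
  [198,200): 2 bp
  [200,226): 26 bp
  [226,232): 6 bp
  [232,237): 5 bp
  [237,271): 34 bp

[1,1,2,2,5,5,5,5,5,5,5,6,6,7,7,7,7,8,10,11,12,12,13,13,15,17,19,26,34]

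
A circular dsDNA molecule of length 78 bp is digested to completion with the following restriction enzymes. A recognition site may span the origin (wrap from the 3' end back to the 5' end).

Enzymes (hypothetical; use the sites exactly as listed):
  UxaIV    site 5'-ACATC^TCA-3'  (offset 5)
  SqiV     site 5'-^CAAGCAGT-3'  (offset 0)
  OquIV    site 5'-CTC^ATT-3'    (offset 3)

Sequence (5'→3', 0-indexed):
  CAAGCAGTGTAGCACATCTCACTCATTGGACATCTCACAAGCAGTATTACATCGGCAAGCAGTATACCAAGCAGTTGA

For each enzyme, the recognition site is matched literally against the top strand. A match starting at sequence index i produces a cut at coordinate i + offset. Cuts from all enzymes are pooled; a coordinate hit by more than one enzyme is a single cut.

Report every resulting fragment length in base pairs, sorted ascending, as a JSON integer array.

Scan for sites:
  UxaIV (ACATCTCA, off=5): starts [13, 29] → cuts [18, 34]
  SqiV (CAAGCAGT, off=0): starts [0, 37, 55, 67] → cuts [0, 37, 55, 67]
  OquIV (CTCATT, off=3): starts [21] → cuts [24]

Pooled cuts: [0, 18, 24, 34, 37, 55, 67]

Fragment lengths:
  0→18: 18 bp
  18→24: 6 bp
  24→34: 10 bp
  34→37: 3 bp
  37→55: 18 bp
  55→67: 12 bp
  67→0 (wrap): 78-67+0 = 11 bp

[3,6,10,11,12,18,18]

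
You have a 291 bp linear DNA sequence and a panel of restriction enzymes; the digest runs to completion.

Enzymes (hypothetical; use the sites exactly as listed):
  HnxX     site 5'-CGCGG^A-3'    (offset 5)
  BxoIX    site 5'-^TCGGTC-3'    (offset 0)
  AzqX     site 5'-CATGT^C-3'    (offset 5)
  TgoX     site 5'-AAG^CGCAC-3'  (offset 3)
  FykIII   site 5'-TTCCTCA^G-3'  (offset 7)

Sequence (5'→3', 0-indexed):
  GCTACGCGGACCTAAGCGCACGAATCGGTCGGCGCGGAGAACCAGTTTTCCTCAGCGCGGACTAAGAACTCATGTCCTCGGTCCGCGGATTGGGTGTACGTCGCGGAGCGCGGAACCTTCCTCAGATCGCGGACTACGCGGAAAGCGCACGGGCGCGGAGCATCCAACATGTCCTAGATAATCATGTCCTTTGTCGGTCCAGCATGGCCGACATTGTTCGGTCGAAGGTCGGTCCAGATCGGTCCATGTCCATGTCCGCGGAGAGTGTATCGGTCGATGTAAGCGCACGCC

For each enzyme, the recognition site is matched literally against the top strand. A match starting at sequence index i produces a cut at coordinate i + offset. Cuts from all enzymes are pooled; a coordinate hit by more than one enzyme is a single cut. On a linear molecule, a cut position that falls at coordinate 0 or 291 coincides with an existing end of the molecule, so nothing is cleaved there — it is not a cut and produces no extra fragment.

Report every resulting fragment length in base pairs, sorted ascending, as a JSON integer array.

[2,4,6,6,6,6,7,7,8,8,8,8,9,9,10,11,11,11,11,13,13,14,14,15,15,17,18,24]

Per-enzyme occurrences:
  HnxX (CGCGGA, off=5): starts [4, 32, 55, 83, 101, 108, 127, 136, 153, 256] → cuts [9, 37, 60, 88, 106, 113, 132, 141, 158, 261]
  BxoIX (TCGGTC, off=0): starts [24, 77, 193, 217, 228, 238, 269] → cuts [24, 77, 193, 217, 228, 238, 269]
  AzqX (CATGTC, off=5): starts [70, 167, 182, 244, 250] → cuts [75, 172, 187, 249, 255]
  TgoX (AAGCGCAC, off=3): starts [13, 142, 280] → cuts [16, 145, 283]
  FykIII (TTCCTCAG, off=7): starts [47, 117] → cuts [54, 124]

Pooled cuts: [9, 16, 24, 37, 54, 60, 75, 77, 88, 106, 113, 124, 132, 141, 145, 158, 172, 187, 193, 217, 228, 238, 249, 255, 261, 269, 283]

Fragment lengths:
  [0,9): 9 bp
  [9,16): 7 bp
  [16,24): 8 bp
  [24,37): 13 bp
  [37,54): 17 bp
  [54,60): 6 bp
  [60,75): 15 bp
  [75,77): 2 bp
  [77,88): 11 bp
  [88,106): 18 bp
  [106,113): 7 bp
  [113,124): 11 bp
  [124,132): 8 bp
  [132,141): 9 bp
  [141,145): 4 bp
  [145,158): 13 bp
  [158,172): 14 bp
  [172,187): 15 bp
  [187,193): 6 bp
  [193,217): 24 bp
  [217,228): 11 bp
  [228,238): 10 bp
  [238,249): 11 bp
  [249,255): 6 bp
  [255,261): 6 bp
  [261,269): 8 bp
  [269,283): 14 bp
  [283,291): 8 bp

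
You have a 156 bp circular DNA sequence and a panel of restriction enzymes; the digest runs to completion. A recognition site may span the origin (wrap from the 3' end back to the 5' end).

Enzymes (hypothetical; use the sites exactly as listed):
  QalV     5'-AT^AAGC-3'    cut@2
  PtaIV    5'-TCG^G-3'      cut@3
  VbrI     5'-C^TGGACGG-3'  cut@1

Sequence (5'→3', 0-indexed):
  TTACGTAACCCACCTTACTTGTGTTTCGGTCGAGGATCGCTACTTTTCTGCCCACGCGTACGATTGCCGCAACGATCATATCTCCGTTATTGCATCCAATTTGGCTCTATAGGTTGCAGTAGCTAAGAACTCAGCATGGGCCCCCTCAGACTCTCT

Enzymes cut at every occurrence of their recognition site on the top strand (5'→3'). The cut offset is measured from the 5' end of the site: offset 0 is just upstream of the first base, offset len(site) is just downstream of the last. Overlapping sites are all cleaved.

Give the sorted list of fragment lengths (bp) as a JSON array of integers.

[156]

Per-enzyme occurrences:
  QalV (ATAAGC, off=2): no sites
  PtaIV TCGG/3: at [25] ⇒ [28]
  VbrI (CTGGACGG, off=1): no sites

Pooled cuts: [28]

Fragments:
  28→28 (wrap): 156-28+28 = 156 bp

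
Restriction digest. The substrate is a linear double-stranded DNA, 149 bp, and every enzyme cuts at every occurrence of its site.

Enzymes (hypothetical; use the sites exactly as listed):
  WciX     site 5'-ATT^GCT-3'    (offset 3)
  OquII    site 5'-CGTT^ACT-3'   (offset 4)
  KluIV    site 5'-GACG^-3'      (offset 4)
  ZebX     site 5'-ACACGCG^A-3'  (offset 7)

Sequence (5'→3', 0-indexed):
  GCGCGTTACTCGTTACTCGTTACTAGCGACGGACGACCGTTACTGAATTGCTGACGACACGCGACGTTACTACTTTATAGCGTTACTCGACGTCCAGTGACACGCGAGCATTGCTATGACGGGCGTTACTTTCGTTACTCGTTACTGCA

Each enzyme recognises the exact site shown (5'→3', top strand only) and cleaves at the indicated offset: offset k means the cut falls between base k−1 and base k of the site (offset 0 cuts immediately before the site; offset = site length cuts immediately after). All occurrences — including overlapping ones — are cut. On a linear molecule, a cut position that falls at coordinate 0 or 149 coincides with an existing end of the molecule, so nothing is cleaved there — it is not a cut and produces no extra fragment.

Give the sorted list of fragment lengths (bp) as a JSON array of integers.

Site scan:
  WciX (ATTGCT, off=3): starts [46, 109] → cuts [49, 112]
  OquII (CGTTACT, off=4): starts [3, 10, 17, 37, 64, 80, 123, 132, 139] → cuts [7, 14, 21, 41, 68, 84, 127, 136, 143]
  KluIV (GACG, off=4): starts [27, 31, 52, 62, 88, 117] → cuts [31, 35, 56, 66, 92, 121]
  ZebX (ACACGCGA, off=7): starts [56, 99] → cuts [63, 106]

Pooled cuts: [7, 14, 21, 31, 35, 41, 49, 56, 63, 66, 68, 84, 92, 106, 112, 121, 127, 136, 143]

Fragments:
  [0,7): 7 bp
  [7,14): 7 bp
  [14,21): 7 bp
  [21,31): 10 bp
  [31,35): 4 bp
  [35,41): 6 bp
  [41,49): 8 bp
  [49,56): 7 bp
  [56,63): 7 bp
  [63,66): 3 bp
  [66,68): 2 bp
  [68,84): 16 bp
  [84,92): 8 bp
  [92,106): 14 bp
  [106,112): 6 bp
  [112,121): 9 bp
  [121,127): 6 bp
  [127,136): 9 bp
  [136,143): 7 bp
  [143,149): 6 bp

[2,3,4,6,6,6,6,7,7,7,7,7,7,8,8,9,9,10,14,16]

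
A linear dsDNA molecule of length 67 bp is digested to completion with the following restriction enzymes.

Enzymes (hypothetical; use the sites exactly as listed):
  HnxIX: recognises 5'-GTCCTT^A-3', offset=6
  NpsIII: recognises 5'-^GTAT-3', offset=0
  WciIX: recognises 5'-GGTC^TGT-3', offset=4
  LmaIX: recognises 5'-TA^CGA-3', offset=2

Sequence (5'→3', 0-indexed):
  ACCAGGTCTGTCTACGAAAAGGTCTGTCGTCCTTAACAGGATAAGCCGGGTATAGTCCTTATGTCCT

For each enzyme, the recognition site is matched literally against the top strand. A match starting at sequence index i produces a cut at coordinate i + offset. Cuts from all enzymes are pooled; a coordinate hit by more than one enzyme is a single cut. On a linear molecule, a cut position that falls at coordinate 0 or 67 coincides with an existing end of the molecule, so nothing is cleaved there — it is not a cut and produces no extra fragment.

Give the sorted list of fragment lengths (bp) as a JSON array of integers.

[6,7,8,10,10,11,15]

Per-enzyme occurrences:
  HnxIX (GTCCTTA, off=6): starts [28, 54] → cuts [34, 60]
  NpsIII (GTAT, off=0): starts [49] → cuts [49]
  WciIX (GGTCTGT, off=4): starts [4, 20] → cuts [8, 24]
  LmaIX (TACGA, off=2): starts [12] → cuts [14]

All cut coordinates (distinct, sorted): [8, 14, 24, 34, 49, 60]

Fragments:
  [0,8): 8 bp
  [8,14): 6 bp
  [14,24): 10 bp
  [24,34): 10 bp
  [34,49): 15 bp
  [49,60): 11 bp
  [60,67): 7 bp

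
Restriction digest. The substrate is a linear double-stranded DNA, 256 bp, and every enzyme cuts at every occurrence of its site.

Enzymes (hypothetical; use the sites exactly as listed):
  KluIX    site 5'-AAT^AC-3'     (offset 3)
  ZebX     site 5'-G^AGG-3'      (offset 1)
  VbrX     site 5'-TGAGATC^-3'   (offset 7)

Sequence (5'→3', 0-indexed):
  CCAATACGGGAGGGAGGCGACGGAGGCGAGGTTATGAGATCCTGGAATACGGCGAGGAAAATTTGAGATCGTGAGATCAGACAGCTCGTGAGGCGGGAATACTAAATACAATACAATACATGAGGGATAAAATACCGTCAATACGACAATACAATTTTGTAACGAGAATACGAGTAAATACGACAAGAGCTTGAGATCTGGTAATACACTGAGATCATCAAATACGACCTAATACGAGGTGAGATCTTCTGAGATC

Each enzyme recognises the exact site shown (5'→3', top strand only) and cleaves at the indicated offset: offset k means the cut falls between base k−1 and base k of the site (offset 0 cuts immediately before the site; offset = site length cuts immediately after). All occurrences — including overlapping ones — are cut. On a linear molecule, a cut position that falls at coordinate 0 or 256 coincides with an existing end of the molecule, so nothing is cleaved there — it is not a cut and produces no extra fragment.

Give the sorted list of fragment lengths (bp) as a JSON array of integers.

[3,4,5,5,5,5,5,5,6,7,7,7,7,8,8,9,9,10,10,10,10,10,11,11,12,13,16,19,19]

Site scan:
  KluIX AATAC/3: at [2, 45, 97, 104, 109, 114, 130, 139, 147, 166, 176, 202, 220, 230] ⇒ [5, 48, 100, 107, 112, 117, 133, 142, 150, 169, 179, 205, 223, 233]
  ZebX GAGG/1: at [9, 13, 22, 27, 53, 89, 121, 235] ⇒ [10, 14, 23, 28, 54, 90, 122, 236]
  VbrX TGAGATC/7: at [34, 63, 71, 191, 209, 239, 249] ⇒ [41, 70, 78, 198, 216, 246] (position 256 is a terminus of the linear molecule — no cut)

All cut coordinates (distinct, sorted): [5, 10, 14, 23, 28, 41, 48, 54, 70, 78, 90, 100, 107, 112, 117, 122, 133, 142, 150, 169, 179, 198, 205, 216, 223, 233, 236, 246]

Fragments:
  [0,5): 5 bp
  [5,10): 5 bp
  [10,14): 4 bp
  [14,23): 9 bp
  [23,28): 5 bp
  [28,41): 13 bp
  [41,48): 7 bp
  [48,54): 6 bp
  [54,70): 16 bp
  [70,78): 8 bp
  [78,90): 12 bp
  [90,100): 10 bp
  [100,107): 7 bp
  [107,112): 5 bp
  [112,117): 5 bp
  [117,122): 5 bp
  [122,133): 11 bp
  [133,142): 9 bp
  [142,150): 8 bp
  [150,169): 19 bp
  [169,179): 10 bp
  [179,198): 19 bp
  [198,205): 7 bp
  [205,216): 11 bp
  [216,223): 7 bp
  [223,233): 10 bp
  [233,236): 3 bp
  [236,246): 10 bp
  [246,256): 10 bp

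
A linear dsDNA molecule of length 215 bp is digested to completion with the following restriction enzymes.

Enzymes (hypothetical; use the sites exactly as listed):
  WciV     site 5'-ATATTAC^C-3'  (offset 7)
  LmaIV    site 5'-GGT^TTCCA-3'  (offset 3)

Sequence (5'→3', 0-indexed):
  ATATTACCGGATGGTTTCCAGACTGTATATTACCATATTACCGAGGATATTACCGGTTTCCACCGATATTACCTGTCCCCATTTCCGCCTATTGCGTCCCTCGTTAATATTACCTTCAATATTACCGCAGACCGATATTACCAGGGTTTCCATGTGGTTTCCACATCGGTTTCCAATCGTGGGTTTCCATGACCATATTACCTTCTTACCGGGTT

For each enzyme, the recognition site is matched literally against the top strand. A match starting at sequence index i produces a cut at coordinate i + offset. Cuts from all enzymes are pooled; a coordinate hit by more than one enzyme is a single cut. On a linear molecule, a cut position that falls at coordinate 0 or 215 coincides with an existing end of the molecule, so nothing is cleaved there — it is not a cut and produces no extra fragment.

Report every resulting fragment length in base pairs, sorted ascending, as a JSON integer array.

[4,6,7,8,8,11,12,12,12,14,14,15,16,17,18,41]

Per-enzyme occurrences:
  WciV (ATATTACC, off=7): starts [0, 26, 34, 46, 65, 106, 118, 134, 194] → cuts [7, 33, 41, 53, 72, 113, 125, 141, 201]
  LmaIV (GGTTTCCA, off=3): starts [12, 54, 144, 155, 167, 181] → cuts [15, 57, 147, 158, 170, 184]

All cut coordinates (distinct, sorted): [7, 15, 33, 41, 53, 57, 72, 113, 125, 141, 147, 158, 170, 184, 201]

Fragments:
  [0,7): 7 bp
  [7,15): 8 bp
  [15,33): 18 bp
  [33,41): 8 bp
  [41,53): 12 bp
  [53,57): 4 bp
  [57,72): 15 bp
  [72,113): 41 bp
  [113,125): 12 bp
  [125,141): 16 bp
  [141,147): 6 bp
  [147,158): 11 bp
  [158,170): 12 bp
  [170,184): 14 bp
  [184,201): 17 bp
  [201,215): 14 bp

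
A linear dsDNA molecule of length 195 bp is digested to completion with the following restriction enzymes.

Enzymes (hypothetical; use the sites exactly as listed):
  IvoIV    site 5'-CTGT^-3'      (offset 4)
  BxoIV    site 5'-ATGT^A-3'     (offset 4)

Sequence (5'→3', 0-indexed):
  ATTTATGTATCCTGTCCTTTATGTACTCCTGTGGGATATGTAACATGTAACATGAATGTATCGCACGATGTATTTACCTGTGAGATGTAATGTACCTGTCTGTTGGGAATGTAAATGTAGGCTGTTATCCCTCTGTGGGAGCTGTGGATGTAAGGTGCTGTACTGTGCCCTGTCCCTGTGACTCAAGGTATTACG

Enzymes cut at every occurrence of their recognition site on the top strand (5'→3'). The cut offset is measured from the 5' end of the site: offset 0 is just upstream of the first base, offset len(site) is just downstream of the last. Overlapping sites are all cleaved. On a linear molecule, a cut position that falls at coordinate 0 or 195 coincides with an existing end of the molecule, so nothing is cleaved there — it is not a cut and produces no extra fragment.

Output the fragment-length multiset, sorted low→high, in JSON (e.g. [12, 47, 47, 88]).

[4,5,5,6,6,6,6,7,7,7,7,7,8,8,9,9,9,9,10,10,11,11,12,16]

Per-enzyme occurrences:
  IvoIV (CTGT, off=4): starts [11, 28, 77, 95, 99, 121, 132, 141, 157, 162, 169, 175] → cuts [15, 32, 81, 99, 103, 125, 136, 145, 161, 166, 173, 179]
  BxoIV (ATGTA, off=4): starts [4, 20, 37, 44, 55, 67, 84, 89, 108, 114, 147] → cuts [8, 24, 41, 48, 59, 71, 88, 93, 112, 118, 151]

All cut coordinates (distinct, sorted): [8, 15, 24, 32, 41, 48, 59, 71, 81, 88, 93, 99, 103, 112, 118, 125, 136, 145, 151, 161, 166, 173, 179]

Fragment lengths:
  [0,8): 8 bp
  [8,15): 7 bp
  [15,24): 9 bp
  [24,32): 8 bp
  [32,41): 9 bp
  [41,48): 7 bp
  [48,59): 11 bp
  [59,71): 12 bp
  [71,81): 10 bp
  [81,88): 7 bp
  [88,93): 5 bp
  [93,99): 6 bp
  [99,103): 4 bp
  [103,112): 9 bp
  [112,118): 6 bp
  [118,125): 7 bp
  [125,136): 11 bp
  [136,145): 9 bp
  [145,151): 6 bp
  [151,161): 10 bp
  [161,166): 5 bp
  [166,173): 7 bp
  [173,179): 6 bp
  [179,195): 16 bp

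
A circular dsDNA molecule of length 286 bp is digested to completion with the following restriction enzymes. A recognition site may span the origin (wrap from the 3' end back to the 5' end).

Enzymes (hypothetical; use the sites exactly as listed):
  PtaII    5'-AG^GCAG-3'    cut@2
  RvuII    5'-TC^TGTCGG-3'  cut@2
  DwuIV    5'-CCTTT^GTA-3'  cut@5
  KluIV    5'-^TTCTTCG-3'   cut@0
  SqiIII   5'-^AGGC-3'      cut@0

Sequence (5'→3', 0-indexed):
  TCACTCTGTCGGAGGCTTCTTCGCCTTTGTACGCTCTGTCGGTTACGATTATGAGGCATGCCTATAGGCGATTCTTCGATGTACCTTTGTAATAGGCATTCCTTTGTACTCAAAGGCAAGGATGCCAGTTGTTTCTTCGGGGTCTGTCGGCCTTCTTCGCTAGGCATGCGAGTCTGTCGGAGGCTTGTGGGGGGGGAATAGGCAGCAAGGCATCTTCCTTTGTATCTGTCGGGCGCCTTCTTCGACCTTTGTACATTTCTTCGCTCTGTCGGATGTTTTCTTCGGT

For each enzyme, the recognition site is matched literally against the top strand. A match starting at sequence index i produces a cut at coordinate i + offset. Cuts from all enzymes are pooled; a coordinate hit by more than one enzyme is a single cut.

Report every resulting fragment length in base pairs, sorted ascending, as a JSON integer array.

[2,4,5,5,6,6,6,6,6,8,8,8,9,10,11,11,12,12,12,12,13,13,14,15,17,17,19,19]

Scan for sites:
  PtaII (AGGCAG, off=2): starts [199] → cuts [201]
  RvuII (TCTGTCGG, off=2): starts [4, 34, 142, 172, 224, 264] → cuts [6, 36, 144, 174, 226, 266]
  DwuIV (CCTTTGTA, off=5): starts [23, 83, 100, 216, 245] → cuts [28, 88, 105, 221, 250]
  KluIV (TTCTTCG, off=0): starts [16, 71, 132, 152, 237, 256, 277] → cuts [16, 71, 132, 152, 237, 256, 277]
  SqiIII (AGGC, off=0): starts [12, 53, 65, 93, 113, 161, 180, 199, 207] → cuts [12, 53, 65, 93, 113, 161, 180, 199, 207]

Pooled cuts: [6, 12, 16, 28, 36, 53, 65, 71, 88, 93, 105, 113, 132, 144, 152, 161, 174, 180, 199, 201, 207, 221, 226, 237, 250, 256, 266, 277]

Fragments:
  6→12: 6 bp
  12→16: 4 bp
  16→28: 12 bp
  28→36: 8 bp
  36→53: 17 bp
  53→65: 12 bp
  65→71: 6 bp
  71→88: 17 bp
  88→93: 5 bp
  93→105: 12 bp
  105→113: 8 bp
  113→132: 19 bp
  132→144: 12 bp
  144→152: 8 bp
  152→161: 9 bp
  161→174: 13 bp
  174→180: 6 bp
  180→199: 19 bp
  199→201: 2 bp
  201→207: 6 bp
  207→221: 14 bp
  221→226: 5 bp
  226→237: 11 bp
  237→250: 13 bp
  250→256: 6 bp
  256→266: 10 bp
  266→277: 11 bp
  277→6 (wrap): 286-277+6 = 15 bp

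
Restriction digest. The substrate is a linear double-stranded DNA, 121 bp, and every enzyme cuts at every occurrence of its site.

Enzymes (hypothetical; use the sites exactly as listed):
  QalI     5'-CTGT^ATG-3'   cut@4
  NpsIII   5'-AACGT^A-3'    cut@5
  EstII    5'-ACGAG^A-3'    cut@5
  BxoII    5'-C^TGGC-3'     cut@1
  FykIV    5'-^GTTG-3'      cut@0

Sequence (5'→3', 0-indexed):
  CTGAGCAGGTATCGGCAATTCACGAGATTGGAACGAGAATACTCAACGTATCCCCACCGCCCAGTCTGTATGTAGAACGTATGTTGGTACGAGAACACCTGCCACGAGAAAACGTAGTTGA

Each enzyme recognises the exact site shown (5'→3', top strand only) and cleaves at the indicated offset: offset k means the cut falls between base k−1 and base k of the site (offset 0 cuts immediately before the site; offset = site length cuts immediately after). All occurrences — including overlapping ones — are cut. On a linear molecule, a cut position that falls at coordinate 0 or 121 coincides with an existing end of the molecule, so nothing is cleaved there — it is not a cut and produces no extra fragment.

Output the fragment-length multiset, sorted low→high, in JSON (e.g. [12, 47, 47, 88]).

Per-enzyme occurrences:
  QalI CTGTATG/4: at [65] ⇒ [69]
  NpsIII AACGTA/5: at [44, 75, 110] ⇒ [49, 80, 115]
  EstII ACGAGA/5: at [21, 32, 88, 103] ⇒ [26, 37, 93, 108]
  BxoII (CTGGC, off=1): no sites
  FykIV GTTG/0: at [82, 116] ⇒ [82, 116]

All cut coordinates (distinct, sorted): [26, 37, 49, 69, 80, 82, 93, 108, 115, 116]

Fragments:
  [0,26): 26 bp
  [26,37): 11 bp
  [37,49): 12 bp
  [49,69): 20 bp
  [69,80): 11 bp
  [80,82): 2 bp
  [82,93): 11 bp
  [93,108): 15 bp
  [108,115): 7 bp
  [115,116): 1 bp
  [116,121): 5 bp

[1,2,5,7,11,11,11,12,15,20,26]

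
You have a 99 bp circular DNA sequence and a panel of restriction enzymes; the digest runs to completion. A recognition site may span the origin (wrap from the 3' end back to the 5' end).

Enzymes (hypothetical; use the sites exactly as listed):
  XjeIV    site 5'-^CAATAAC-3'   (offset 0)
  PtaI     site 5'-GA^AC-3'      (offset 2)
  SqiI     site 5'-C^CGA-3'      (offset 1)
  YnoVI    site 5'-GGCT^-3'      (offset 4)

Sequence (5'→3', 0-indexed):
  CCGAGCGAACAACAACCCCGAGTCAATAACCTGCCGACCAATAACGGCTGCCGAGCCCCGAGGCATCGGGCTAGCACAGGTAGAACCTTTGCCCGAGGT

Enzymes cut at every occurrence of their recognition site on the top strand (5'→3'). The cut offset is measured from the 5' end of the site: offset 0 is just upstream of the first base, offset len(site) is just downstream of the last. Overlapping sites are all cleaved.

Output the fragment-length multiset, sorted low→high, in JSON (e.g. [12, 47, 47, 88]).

Scan for sites:
  XjeIV (CAATAAC, off=0): starts [23, 38] → cuts [23, 38]
  PtaI (GAAC, off=2): starts [6, 82] → cuts [8, 84]
  SqiI (CCGA, off=1): starts [0, 17, 33, 50, 57, 92] → cuts [1, 18, 34, 51, 58, 93]
  YnoVI (GGCT, off=4): starts [45, 68] → cuts [49, 72]

Pooled cuts: [1, 8, 18, 23, 34, 38, 49, 51, 58, 72, 84, 93]

Fragment lengths:
  1→8: 7 bp
  8→18: 10 bp
  18→23: 5 bp
  23→34: 11 bp
  34→38: 4 bp
  38→49: 11 bp
  49→51: 2 bp
  51→58: 7 bp
  58→72: 14 bp
  72→84: 12 bp
  84→93: 9 bp
  93→1 (wrap): 99-93+1 = 7 bp

[2,4,5,7,7,7,9,10,11,11,12,14]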